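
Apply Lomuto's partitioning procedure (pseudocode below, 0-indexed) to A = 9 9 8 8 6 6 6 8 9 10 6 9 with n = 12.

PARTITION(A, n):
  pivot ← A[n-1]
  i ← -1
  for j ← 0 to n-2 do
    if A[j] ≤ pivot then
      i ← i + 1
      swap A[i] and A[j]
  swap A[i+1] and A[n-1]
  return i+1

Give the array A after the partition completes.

9 9 8 8 6 6 6 8 9 6 9 10

pivot = A[11] = 9; i = -1
j=0: A[0]=9 ≤ 9 → i=0, swap A[0],A[0] (no change) → 9 9 8 8 6 6 6 8 9 10 6 9
j=1: A[1]=9 ≤ 9 → i=1, swap A[1],A[1] (no change) → 9 9 8 8 6 6 6 8 9 10 6 9
j=2: A[2]=8 ≤ 9 → i=2, swap A[2],A[2] (no change) → 9 9 8 8 6 6 6 8 9 10 6 9
j=3: A[3]=8 ≤ 9 → i=3, swap A[3],A[3] (no change) → 9 9 8 8 6 6 6 8 9 10 6 9
j=4: A[4]=6 ≤ 9 → i=4, swap A[4],A[4] (no change) → 9 9 8 8 6 6 6 8 9 10 6 9
j=5: A[5]=6 ≤ 9 → i=5, swap A[5],A[5] (no change) → 9 9 8 8 6 6 6 8 9 10 6 9
j=6: A[6]=6 ≤ 9 → i=6, swap A[6],A[6] (no change) → 9 9 8 8 6 6 6 8 9 10 6 9
j=7: A[7]=8 ≤ 9 → i=7, swap A[7],A[7] (no change) → 9 9 8 8 6 6 6 8 9 10 6 9
j=8: A[8]=9 ≤ 9 → i=8, swap A[8],A[8] (no change) → 9 9 8 8 6 6 6 8 9 10 6 9
j=9: A[9]=10 > 9 → no swap
j=10: A[10]=6 ≤ 9 → i=9, swap A[9],A[10] → 9 9 8 8 6 6 6 8 9 6 10 9
final swap A[10],A[11] → 9 9 8 8 6 6 6 8 9 6 9 10; return 10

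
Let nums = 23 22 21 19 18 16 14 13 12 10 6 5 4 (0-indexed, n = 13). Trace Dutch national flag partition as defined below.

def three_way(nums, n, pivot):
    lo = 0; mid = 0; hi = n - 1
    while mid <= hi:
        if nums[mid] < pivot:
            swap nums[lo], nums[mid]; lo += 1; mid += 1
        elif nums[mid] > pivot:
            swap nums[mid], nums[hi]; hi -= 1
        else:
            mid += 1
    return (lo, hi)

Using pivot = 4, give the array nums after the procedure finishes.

pivot = 4; lo=0, mid=0, hi=12
nums[mid]=23>4: swap nums[0],nums[12]; hi=11 → 4 22 21 19 18 16 14 13 12 10 6 5 23
nums[mid]=4=4: mid=1
nums[mid]=22>4: swap nums[1],nums[11]; hi=10 → 4 5 21 19 18 16 14 13 12 10 6 22 23
nums[mid]=5>4: swap nums[1],nums[10]; hi=9 → 4 6 21 19 18 16 14 13 12 10 5 22 23
nums[mid]=6>4: swap nums[1],nums[9]; hi=8 → 4 10 21 19 18 16 14 13 12 6 5 22 23
nums[mid]=10>4: swap nums[1],nums[8]; hi=7 → 4 12 21 19 18 16 14 13 10 6 5 22 23
nums[mid]=12>4: swap nums[1],nums[7]; hi=6 → 4 13 21 19 18 16 14 12 10 6 5 22 23
nums[mid]=13>4: swap nums[1],nums[6]; hi=5 → 4 14 21 19 18 16 13 12 10 6 5 22 23
nums[mid]=14>4: swap nums[1],nums[5]; hi=4 → 4 16 21 19 18 14 13 12 10 6 5 22 23
nums[mid]=16>4: swap nums[1],nums[4]; hi=3 → 4 18 21 19 16 14 13 12 10 6 5 22 23
nums[mid]=18>4: swap nums[1],nums[3]; hi=2 → 4 19 21 18 16 14 13 12 10 6 5 22 23
nums[mid]=19>4: swap nums[1],nums[2]; hi=1 → 4 21 19 18 16 14 13 12 10 6 5 22 23
nums[mid]=21>4: swap nums[1],nums[1]; hi=0 → 4 21 19 18 16 14 13 12 10 6 5 22 23
end: lo=0, hi=0; nums = 4 21 19 18 16 14 13 12 10 6 5 22 23

4 21 19 18 16 14 13 12 10 6 5 22 23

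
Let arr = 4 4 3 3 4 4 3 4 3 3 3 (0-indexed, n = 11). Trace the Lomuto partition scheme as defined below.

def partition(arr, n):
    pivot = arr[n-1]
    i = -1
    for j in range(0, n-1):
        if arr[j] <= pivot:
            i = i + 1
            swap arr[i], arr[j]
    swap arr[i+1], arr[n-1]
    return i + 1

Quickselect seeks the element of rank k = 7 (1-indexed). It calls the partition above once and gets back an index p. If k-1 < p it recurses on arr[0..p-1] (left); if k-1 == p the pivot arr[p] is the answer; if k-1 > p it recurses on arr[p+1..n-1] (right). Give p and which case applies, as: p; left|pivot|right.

pivot=3, i=-1
j=0: 4>3, skip
j=1: 4>3, skip
j=2: 3≤3, i=0, swap(0,2) ⇒ 3 4 4 3 4 4 3 4 3 3 3
j=3: 3≤3, i=1, swap(1,3) ⇒ 3 3 4 4 4 4 3 4 3 3 3
j=4: 4>3, skip
j=5: 4>3, skip
j=6: 3≤3, i=2, swap(2,6) ⇒ 3 3 3 4 4 4 4 4 3 3 3
j=7: 4>3, skip
j=8: 3≤3, i=3, swap(3,8) ⇒ 3 3 3 3 4 4 4 4 4 3 3
j=9: 3≤3, i=4, swap(4,9) ⇒ 3 3 3 3 3 4 4 4 4 4 3
swap(5,10) ⇒ 3 3 3 3 3 3 4 4 4 4 4; return 5
p = 5; k-1 = 6 > 5 ⇒ right

5; right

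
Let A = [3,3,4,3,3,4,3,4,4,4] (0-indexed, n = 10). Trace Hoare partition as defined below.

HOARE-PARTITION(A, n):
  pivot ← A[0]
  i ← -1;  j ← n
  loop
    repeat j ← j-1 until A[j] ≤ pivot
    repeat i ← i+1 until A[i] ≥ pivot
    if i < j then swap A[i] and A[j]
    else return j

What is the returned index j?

2

pivot=3
j stops at 6 (3), i stops at 0 (3); swap ⇒ [3,3,4,3,3,4,3,4,4,4]
j stops at 4 (3), i stops at 1 (3); swap ⇒ [3,3,4,3,3,4,3,4,4,4]
j stops at 3 (3), i stops at 2 (4); swap ⇒ [3,3,3,4,3,4,3,4,4,4]
j stops at 2, i stops at 3; i≥j ⇒ return 2. A=[3,3,3,4,3,4,3,4,4,4]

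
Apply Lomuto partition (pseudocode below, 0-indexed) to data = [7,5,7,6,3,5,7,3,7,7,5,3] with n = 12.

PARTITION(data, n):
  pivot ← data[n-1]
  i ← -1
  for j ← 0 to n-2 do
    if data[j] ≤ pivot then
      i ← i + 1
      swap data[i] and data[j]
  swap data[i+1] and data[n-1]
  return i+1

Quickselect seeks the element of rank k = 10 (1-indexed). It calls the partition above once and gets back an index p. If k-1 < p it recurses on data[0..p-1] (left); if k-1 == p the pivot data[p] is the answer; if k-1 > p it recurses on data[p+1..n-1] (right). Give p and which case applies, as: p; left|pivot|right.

pivot = data[11] = 3; i = -1
j=0: data[0]=7 > 3 → no swap
j=1: data[1]=5 > 3 → no swap
j=2: data[2]=7 > 3 → no swap
j=3: data[3]=6 > 3 → no swap
j=4: data[4]=3 ≤ 3 → i=0, swap data[0],data[4] → [3,5,7,6,7,5,7,3,7,7,5,3]
j=5: data[5]=5 > 3 → no swap
j=6: data[6]=7 > 3 → no swap
j=7: data[7]=3 ≤ 3 → i=1, swap data[1],data[7] → [3,3,7,6,7,5,7,5,7,7,5,3]
j=8: data[8]=7 > 3 → no swap
j=9: data[9]=7 > 3 → no swap
j=10: data[10]=5 > 3 → no swap
final swap data[2],data[11] → [3,3,3,6,7,5,7,5,7,7,5,7]; return 2
p = 2; k-1 = 9 > 2 ⇒ right

2; right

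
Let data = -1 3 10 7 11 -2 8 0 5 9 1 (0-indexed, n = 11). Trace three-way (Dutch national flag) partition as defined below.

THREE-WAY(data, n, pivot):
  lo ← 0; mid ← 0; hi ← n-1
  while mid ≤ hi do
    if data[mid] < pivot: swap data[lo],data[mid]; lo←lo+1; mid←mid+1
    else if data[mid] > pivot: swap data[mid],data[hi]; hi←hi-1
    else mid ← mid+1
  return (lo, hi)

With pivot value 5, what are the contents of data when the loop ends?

-1 3 1 0 -2 5 8 11 9 7 10

lo=0 mid=0 hi=10
-1<5: swap(0,0), lo=1 mid=1 ⇒ -1 3 10 7 11 -2 8 0 5 9 1
3<5: swap(1,1), lo=2 mid=2 ⇒ -1 3 10 7 11 -2 8 0 5 9 1
10>5: swap(2,10), hi=9 ⇒ -1 3 1 7 11 -2 8 0 5 9 10
1<5: swap(2,2), lo=3 mid=3 ⇒ -1 3 1 7 11 -2 8 0 5 9 10
7>5: swap(3,9), hi=8 ⇒ -1 3 1 9 11 -2 8 0 5 7 10
9>5: swap(3,8), hi=7 ⇒ -1 3 1 5 11 -2 8 0 9 7 10
5=5: mid=4
11>5: swap(4,7), hi=6 ⇒ -1 3 1 5 0 -2 8 11 9 7 10
0<5: swap(3,4), lo=4 mid=5 ⇒ -1 3 1 0 5 -2 8 11 9 7 10
-2<5: swap(4,5), lo=5 mid=6 ⇒ -1 3 1 0 -2 5 8 11 9 7 10
8>5: swap(6,6), hi=5 ⇒ -1 3 1 0 -2 5 8 11 9 7 10
done. lo=5 hi=5; data=-1 3 1 0 -2 5 8 11 9 7 10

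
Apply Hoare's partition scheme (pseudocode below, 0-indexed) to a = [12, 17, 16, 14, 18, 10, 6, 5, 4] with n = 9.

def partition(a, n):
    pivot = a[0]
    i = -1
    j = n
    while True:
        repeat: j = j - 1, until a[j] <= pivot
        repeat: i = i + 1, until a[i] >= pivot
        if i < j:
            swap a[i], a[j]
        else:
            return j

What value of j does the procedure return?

pivot = a[0] = 12; i = -1, j = 9
j→8 (a[8]=4≤12), i→0 (a[0]=12≥12); i<j, swap → [4, 17, 16, 14, 18, 10, 6, 5, 12]
j→7 (a[7]=5≤12), i→1 (a[1]=17≥12); i<j, swap → [4, 5, 16, 14, 18, 10, 6, 17, 12]
j→6 (a[6]=6≤12), i→2 (a[2]=16≥12); i<j, swap → [4, 5, 6, 14, 18, 10, 16, 17, 12]
j→5 (a[5]=10≤12), i→3 (a[3]=14≥12); i<j, swap → [4, 5, 6, 10, 18, 14, 16, 17, 12]
j→3, i→4; i≥j, return j=3. a = [4, 5, 6, 10, 18, 14, 16, 17, 12]

3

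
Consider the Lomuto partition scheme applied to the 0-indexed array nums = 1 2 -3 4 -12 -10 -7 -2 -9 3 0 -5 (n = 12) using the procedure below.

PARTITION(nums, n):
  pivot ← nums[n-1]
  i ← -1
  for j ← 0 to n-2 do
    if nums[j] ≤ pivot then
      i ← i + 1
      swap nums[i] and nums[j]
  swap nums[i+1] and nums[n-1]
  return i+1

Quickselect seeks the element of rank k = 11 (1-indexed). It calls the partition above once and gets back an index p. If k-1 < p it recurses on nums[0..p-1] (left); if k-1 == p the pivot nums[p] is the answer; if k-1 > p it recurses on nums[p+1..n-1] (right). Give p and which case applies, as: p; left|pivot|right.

4; right

pivot=-5, i=-1
j=0: 1>-5, skip
j=1: 2>-5, skip
j=2: -3>-5, skip
j=3: 4>-5, skip
j=4: -12≤-5, i=0, swap(0,4) ⇒ -12 2 -3 4 1 -10 -7 -2 -9 3 0 -5
j=5: -10≤-5, i=1, swap(1,5) ⇒ -12 -10 -3 4 1 2 -7 -2 -9 3 0 -5
j=6: -7≤-5, i=2, swap(2,6) ⇒ -12 -10 -7 4 1 2 -3 -2 -9 3 0 -5
j=7: -2>-5, skip
j=8: -9≤-5, i=3, swap(3,8) ⇒ -12 -10 -7 -9 1 2 -3 -2 4 3 0 -5
j=9: 3>-5, skip
j=10: 0>-5, skip
swap(4,11) ⇒ -12 -10 -7 -9 -5 2 -3 -2 4 3 0 1; return 4
p = 4; k-1 = 10 > 4 ⇒ right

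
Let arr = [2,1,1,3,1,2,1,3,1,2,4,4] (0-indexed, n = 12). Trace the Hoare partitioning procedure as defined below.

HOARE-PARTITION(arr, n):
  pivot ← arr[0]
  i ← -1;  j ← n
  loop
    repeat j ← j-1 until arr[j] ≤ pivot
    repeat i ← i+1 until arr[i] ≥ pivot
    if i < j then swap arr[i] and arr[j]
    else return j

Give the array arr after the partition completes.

[2,1,1,1,1,1,2,3,3,2,4,4]

pivot = arr[0] = 2; i = -1, j = 12
j→9 (arr[9]=2≤2), i→0 (arr[0]=2≥2); i<j, swap → [2,1,1,3,1,2,1,3,1,2,4,4]
j→8 (arr[8]=1≤2), i→3 (arr[3]=3≥2); i<j, swap → [2,1,1,1,1,2,1,3,3,2,4,4]
j→6 (arr[6]=1≤2), i→5 (arr[5]=2≥2); i<j, swap → [2,1,1,1,1,1,2,3,3,2,4,4]
j→5, i→6; i≥j, return j=5. arr = [2,1,1,1,1,1,2,3,3,2,4,4]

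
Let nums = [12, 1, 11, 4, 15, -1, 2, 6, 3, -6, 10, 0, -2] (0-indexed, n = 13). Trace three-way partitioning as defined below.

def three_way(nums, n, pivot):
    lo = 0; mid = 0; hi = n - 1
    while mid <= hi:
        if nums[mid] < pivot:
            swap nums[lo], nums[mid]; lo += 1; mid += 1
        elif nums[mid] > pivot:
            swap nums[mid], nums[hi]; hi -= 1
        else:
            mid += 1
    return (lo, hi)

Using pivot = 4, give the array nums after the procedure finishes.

lo=0 mid=0 hi=12
12>4: swap(0,12), hi=11 ⇒ [-2, 1, 11, 4, 15, -1, 2, 6, 3, -6, 10, 0, 12]
-2<4: swap(0,0), lo=1 mid=1 ⇒ [-2, 1, 11, 4, 15, -1, 2, 6, 3, -6, 10, 0, 12]
1<4: swap(1,1), lo=2 mid=2 ⇒ [-2, 1, 11, 4, 15, -1, 2, 6, 3, -6, 10, 0, 12]
11>4: swap(2,11), hi=10 ⇒ [-2, 1, 0, 4, 15, -1, 2, 6, 3, -6, 10, 11, 12]
0<4: swap(2,2), lo=3 mid=3 ⇒ [-2, 1, 0, 4, 15, -1, 2, 6, 3, -6, 10, 11, 12]
4=4: mid=4
15>4: swap(4,10), hi=9 ⇒ [-2, 1, 0, 4, 10, -1, 2, 6, 3, -6, 15, 11, 12]
10>4: swap(4,9), hi=8 ⇒ [-2, 1, 0, 4, -6, -1, 2, 6, 3, 10, 15, 11, 12]
-6<4: swap(3,4), lo=4 mid=5 ⇒ [-2, 1, 0, -6, 4, -1, 2, 6, 3, 10, 15, 11, 12]
-1<4: swap(4,5), lo=5 mid=6 ⇒ [-2, 1, 0, -6, -1, 4, 2, 6, 3, 10, 15, 11, 12]
2<4: swap(5,6), lo=6 mid=7 ⇒ [-2, 1, 0, -6, -1, 2, 4, 6, 3, 10, 15, 11, 12]
6>4: swap(7,8), hi=7 ⇒ [-2, 1, 0, -6, -1, 2, 4, 3, 6, 10, 15, 11, 12]
3<4: swap(6,7), lo=7 mid=8 ⇒ [-2, 1, 0, -6, -1, 2, 3, 4, 6, 10, 15, 11, 12]
done. lo=7 hi=7; nums=[-2, 1, 0, -6, -1, 2, 3, 4, 6, 10, 15, 11, 12]

[-2, 1, 0, -6, -1, 2, 3, 4, 6, 10, 15, 11, 12]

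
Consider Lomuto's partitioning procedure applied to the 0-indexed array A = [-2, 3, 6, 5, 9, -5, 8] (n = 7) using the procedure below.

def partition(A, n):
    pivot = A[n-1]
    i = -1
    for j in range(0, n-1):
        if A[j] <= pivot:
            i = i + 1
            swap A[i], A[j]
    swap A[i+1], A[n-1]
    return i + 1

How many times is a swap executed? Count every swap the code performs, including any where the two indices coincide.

pivot=8, i=-1
j=0: -2≤8, i=0, swap(0,0) ⇒ [-2, 3, 6, 5, 9, -5, 8]
j=1: 3≤8, i=1, swap(1,1) ⇒ [-2, 3, 6, 5, 9, -5, 8]
j=2: 6≤8, i=2, swap(2,2) ⇒ [-2, 3, 6, 5, 9, -5, 8]
j=3: 5≤8, i=3, swap(3,3) ⇒ [-2, 3, 6, 5, 9, -5, 8]
j=4: 9>8, skip
j=5: -5≤8, i=4, swap(4,5) ⇒ [-2, 3, 6, 5, -5, 9, 8]
swap(5,6) ⇒ [-2, 3, 6, 5, -5, 8, 9]; return 5

6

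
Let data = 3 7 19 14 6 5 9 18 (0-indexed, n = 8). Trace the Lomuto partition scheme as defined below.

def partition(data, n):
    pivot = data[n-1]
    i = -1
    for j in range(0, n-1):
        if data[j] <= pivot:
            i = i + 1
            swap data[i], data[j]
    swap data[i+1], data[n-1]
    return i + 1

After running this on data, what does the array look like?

3 7 14 6 5 9 18 19

pivot=18, i=-1
j=0: 3≤18, i=0, swap(0,0) ⇒ 3 7 19 14 6 5 9 18
j=1: 7≤18, i=1, swap(1,1) ⇒ 3 7 19 14 6 5 9 18
j=2: 19>18, skip
j=3: 14≤18, i=2, swap(2,3) ⇒ 3 7 14 19 6 5 9 18
j=4: 6≤18, i=3, swap(3,4) ⇒ 3 7 14 6 19 5 9 18
j=5: 5≤18, i=4, swap(4,5) ⇒ 3 7 14 6 5 19 9 18
j=6: 9≤18, i=5, swap(5,6) ⇒ 3 7 14 6 5 9 19 18
swap(6,7) ⇒ 3 7 14 6 5 9 18 19; return 6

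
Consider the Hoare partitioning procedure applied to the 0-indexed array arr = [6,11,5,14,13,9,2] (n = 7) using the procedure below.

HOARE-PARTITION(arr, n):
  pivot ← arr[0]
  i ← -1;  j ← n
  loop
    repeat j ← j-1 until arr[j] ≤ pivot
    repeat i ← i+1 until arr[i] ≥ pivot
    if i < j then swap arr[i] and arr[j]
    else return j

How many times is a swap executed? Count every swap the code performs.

2

pivot = arr[0] = 6; i = -1, j = 7
j→6 (arr[6]=2≤6), i→0 (arr[0]=6≥6); i<j, swap → [2,11,5,14,13,9,6]
j→2 (arr[2]=5≤6), i→1 (arr[1]=11≥6); i<j, swap → [2,5,11,14,13,9,6]
j→1, i→2; i≥j, return j=1. arr = [2,5,11,14,13,9,6]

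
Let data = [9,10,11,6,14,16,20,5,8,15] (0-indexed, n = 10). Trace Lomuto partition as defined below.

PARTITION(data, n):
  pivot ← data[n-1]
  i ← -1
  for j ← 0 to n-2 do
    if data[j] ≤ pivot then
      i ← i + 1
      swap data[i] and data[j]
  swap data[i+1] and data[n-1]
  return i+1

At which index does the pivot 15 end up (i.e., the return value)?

pivot = data[9] = 15; i = -1
j=0: data[0]=9 ≤ 15 → i=0, swap data[0],data[0] (no change) → [9,10,11,6,14,16,20,5,8,15]
j=1: data[1]=10 ≤ 15 → i=1, swap data[1],data[1] (no change) → [9,10,11,6,14,16,20,5,8,15]
j=2: data[2]=11 ≤ 15 → i=2, swap data[2],data[2] (no change) → [9,10,11,6,14,16,20,5,8,15]
j=3: data[3]=6 ≤ 15 → i=3, swap data[3],data[3] (no change) → [9,10,11,6,14,16,20,5,8,15]
j=4: data[4]=14 ≤ 15 → i=4, swap data[4],data[4] (no change) → [9,10,11,6,14,16,20,5,8,15]
j=5: data[5]=16 > 15 → no swap
j=6: data[6]=20 > 15 → no swap
j=7: data[7]=5 ≤ 15 → i=5, swap data[5],data[7] → [9,10,11,6,14,5,20,16,8,15]
j=8: data[8]=8 ≤ 15 → i=6, swap data[6],data[8] → [9,10,11,6,14,5,8,16,20,15]
final swap data[7],data[9] → [9,10,11,6,14,5,8,15,20,16]; return 7

7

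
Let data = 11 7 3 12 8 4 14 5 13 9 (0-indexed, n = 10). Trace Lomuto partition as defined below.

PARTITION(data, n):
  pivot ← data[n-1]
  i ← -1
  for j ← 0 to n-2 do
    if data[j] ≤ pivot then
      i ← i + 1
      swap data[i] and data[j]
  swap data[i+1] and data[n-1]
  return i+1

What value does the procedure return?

pivot = data[9] = 9; i = -1
j=0: data[0]=11 > 9 → no swap
j=1: data[1]=7 ≤ 9 → i=0, swap data[0],data[1] → 7 11 3 12 8 4 14 5 13 9
j=2: data[2]=3 ≤ 9 → i=1, swap data[1],data[2] → 7 3 11 12 8 4 14 5 13 9
j=3: data[3]=12 > 9 → no swap
j=4: data[4]=8 ≤ 9 → i=2, swap data[2],data[4] → 7 3 8 12 11 4 14 5 13 9
j=5: data[5]=4 ≤ 9 → i=3, swap data[3],data[5] → 7 3 8 4 11 12 14 5 13 9
j=6: data[6]=14 > 9 → no swap
j=7: data[7]=5 ≤ 9 → i=4, swap data[4],data[7] → 7 3 8 4 5 12 14 11 13 9
j=8: data[8]=13 > 9 → no swap
final swap data[5],data[9] → 7 3 8 4 5 9 14 11 13 12; return 5

5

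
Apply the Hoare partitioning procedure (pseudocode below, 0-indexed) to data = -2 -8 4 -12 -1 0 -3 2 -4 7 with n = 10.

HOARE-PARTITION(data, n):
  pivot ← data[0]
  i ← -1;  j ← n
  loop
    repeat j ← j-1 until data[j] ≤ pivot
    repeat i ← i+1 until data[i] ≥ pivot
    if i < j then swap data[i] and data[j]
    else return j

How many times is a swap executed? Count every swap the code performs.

2

pivot = data[0] = -2; i = -1, j = 10
j→8 (data[8]=-4≤-2), i→0 (data[0]=-2≥-2); i<j, swap → -4 -8 4 -12 -1 0 -3 2 -2 7
j→6 (data[6]=-3≤-2), i→2 (data[2]=4≥-2); i<j, swap → -4 -8 -3 -12 -1 0 4 2 -2 7
j→3, i→4; i≥j, return j=3. data = -4 -8 -3 -12 -1 0 4 2 -2 7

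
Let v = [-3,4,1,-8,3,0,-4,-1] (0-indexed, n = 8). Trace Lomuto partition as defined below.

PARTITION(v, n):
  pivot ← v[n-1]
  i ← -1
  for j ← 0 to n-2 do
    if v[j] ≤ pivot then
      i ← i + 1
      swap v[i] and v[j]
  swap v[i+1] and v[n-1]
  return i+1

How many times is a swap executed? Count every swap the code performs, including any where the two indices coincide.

4

pivot = v[7] = -1; i = -1
j=0: v[0]=-3 ≤ -1 → i=0, swap v[0],v[0] (no change) → [-3,4,1,-8,3,0,-4,-1]
j=1: v[1]=4 > -1 → no swap
j=2: v[2]=1 > -1 → no swap
j=3: v[3]=-8 ≤ -1 → i=1, swap v[1],v[3] → [-3,-8,1,4,3,0,-4,-1]
j=4: v[4]=3 > -1 → no swap
j=5: v[5]=0 > -1 → no swap
j=6: v[6]=-4 ≤ -1 → i=2, swap v[2],v[6] → [-3,-8,-4,4,3,0,1,-1]
final swap v[3],v[7] → [-3,-8,-4,-1,3,0,1,4]; return 3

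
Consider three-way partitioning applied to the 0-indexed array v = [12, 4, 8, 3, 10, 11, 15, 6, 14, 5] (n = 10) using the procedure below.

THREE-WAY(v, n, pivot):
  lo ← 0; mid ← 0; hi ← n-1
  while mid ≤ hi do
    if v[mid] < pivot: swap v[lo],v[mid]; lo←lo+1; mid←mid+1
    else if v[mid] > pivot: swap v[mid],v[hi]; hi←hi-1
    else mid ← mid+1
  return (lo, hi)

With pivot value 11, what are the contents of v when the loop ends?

lo=0 mid=0 hi=9
12>11: swap(0,9), hi=8 ⇒ [5, 4, 8, 3, 10, 11, 15, 6, 14, 12]
5<11: swap(0,0), lo=1 mid=1 ⇒ [5, 4, 8, 3, 10, 11, 15, 6, 14, 12]
4<11: swap(1,1), lo=2 mid=2 ⇒ [5, 4, 8, 3, 10, 11, 15, 6, 14, 12]
8<11: swap(2,2), lo=3 mid=3 ⇒ [5, 4, 8, 3, 10, 11, 15, 6, 14, 12]
3<11: swap(3,3), lo=4 mid=4 ⇒ [5, 4, 8, 3, 10, 11, 15, 6, 14, 12]
10<11: swap(4,4), lo=5 mid=5 ⇒ [5, 4, 8, 3, 10, 11, 15, 6, 14, 12]
11=11: mid=6
15>11: swap(6,8), hi=7 ⇒ [5, 4, 8, 3, 10, 11, 14, 6, 15, 12]
14>11: swap(6,7), hi=6 ⇒ [5, 4, 8, 3, 10, 11, 6, 14, 15, 12]
6<11: swap(5,6), lo=6 mid=7 ⇒ [5, 4, 8, 3, 10, 6, 11, 14, 15, 12]
done. lo=6 hi=6; v=[5, 4, 8, 3, 10, 6, 11, 14, 15, 12]

[5, 4, 8, 3, 10, 6, 11, 14, 15, 12]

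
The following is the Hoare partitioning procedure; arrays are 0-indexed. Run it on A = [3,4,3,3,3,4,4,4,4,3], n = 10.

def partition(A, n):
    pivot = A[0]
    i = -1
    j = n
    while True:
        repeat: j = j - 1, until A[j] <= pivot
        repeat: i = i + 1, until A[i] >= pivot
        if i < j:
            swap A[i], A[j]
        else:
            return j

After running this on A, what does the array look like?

[3,3,3,3,4,4,4,4,4,3]

pivot=3
j stops at 9 (3), i stops at 0 (3); swap ⇒ [3,4,3,3,3,4,4,4,4,3]
j stops at 4 (3), i stops at 1 (4); swap ⇒ [3,3,3,3,4,4,4,4,4,3]
j stops at 3 (3), i stops at 2 (3); swap ⇒ [3,3,3,3,4,4,4,4,4,3]
j stops at 2, i stops at 3; i≥j ⇒ return 2. A=[3,3,3,3,4,4,4,4,4,3]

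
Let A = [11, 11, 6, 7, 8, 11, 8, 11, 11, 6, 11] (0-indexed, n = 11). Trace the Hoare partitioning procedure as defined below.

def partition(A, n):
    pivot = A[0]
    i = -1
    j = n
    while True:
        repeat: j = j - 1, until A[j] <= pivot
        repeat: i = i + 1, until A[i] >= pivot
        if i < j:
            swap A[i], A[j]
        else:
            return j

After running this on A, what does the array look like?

pivot = A[0] = 11; i = -1, j = 11
j→10 (A[10]=11≤11), i→0 (A[0]=11≥11); i<j, swap → [11, 11, 6, 7, 8, 11, 8, 11, 11, 6, 11]
j→9 (A[9]=6≤11), i→1 (A[1]=11≥11); i<j, swap → [11, 6, 6, 7, 8, 11, 8, 11, 11, 11, 11]
j→8 (A[8]=11≤11), i→5 (A[5]=11≥11); i<j, swap → [11, 6, 6, 7, 8, 11, 8, 11, 11, 11, 11]
j→7, i→7; i≥j, return j=7. A = [11, 6, 6, 7, 8, 11, 8, 11, 11, 11, 11]

[11, 6, 6, 7, 8, 11, 8, 11, 11, 11, 11]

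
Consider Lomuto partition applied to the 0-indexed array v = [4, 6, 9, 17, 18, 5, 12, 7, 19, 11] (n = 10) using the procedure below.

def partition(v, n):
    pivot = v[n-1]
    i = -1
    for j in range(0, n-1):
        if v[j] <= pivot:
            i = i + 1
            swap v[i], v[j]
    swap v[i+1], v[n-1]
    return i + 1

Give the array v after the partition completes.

pivot = v[9] = 11; i = -1
j=0: v[0]=4 ≤ 11 → i=0, swap v[0],v[0] (no change) → [4, 6, 9, 17, 18, 5, 12, 7, 19, 11]
j=1: v[1]=6 ≤ 11 → i=1, swap v[1],v[1] (no change) → [4, 6, 9, 17, 18, 5, 12, 7, 19, 11]
j=2: v[2]=9 ≤ 11 → i=2, swap v[2],v[2] (no change) → [4, 6, 9, 17, 18, 5, 12, 7, 19, 11]
j=3: v[3]=17 > 11 → no swap
j=4: v[4]=18 > 11 → no swap
j=5: v[5]=5 ≤ 11 → i=3, swap v[3],v[5] → [4, 6, 9, 5, 18, 17, 12, 7, 19, 11]
j=6: v[6]=12 > 11 → no swap
j=7: v[7]=7 ≤ 11 → i=4, swap v[4],v[7] → [4, 6, 9, 5, 7, 17, 12, 18, 19, 11]
j=8: v[8]=19 > 11 → no swap
final swap v[5],v[9] → [4, 6, 9, 5, 7, 11, 12, 18, 19, 17]; return 5

[4, 6, 9, 5, 7, 11, 12, 18, 19, 17]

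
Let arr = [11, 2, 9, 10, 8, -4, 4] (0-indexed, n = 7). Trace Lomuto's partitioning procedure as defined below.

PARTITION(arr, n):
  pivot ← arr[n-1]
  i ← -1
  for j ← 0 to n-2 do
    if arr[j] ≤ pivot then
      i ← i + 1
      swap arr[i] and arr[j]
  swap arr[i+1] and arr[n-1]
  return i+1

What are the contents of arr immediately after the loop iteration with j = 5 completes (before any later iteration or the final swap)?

[2, -4, 9, 10, 8, 11, 4]

pivot=4, i=-1
j=0: 11>4, skip
j=1: 2≤4, i=0, swap(0,1) ⇒ [2, 11, 9, 10, 8, -4, 4]
j=2: 9>4, skip
j=3: 10>4, skip
j=4: 8>4, skip
j=5: -4≤4, i=1, swap(1,5) ⇒ [2, -4, 9, 10, 8, 11, 4]
(after j=5) arr = [2, -4, 9, 10, 8, 11, 4]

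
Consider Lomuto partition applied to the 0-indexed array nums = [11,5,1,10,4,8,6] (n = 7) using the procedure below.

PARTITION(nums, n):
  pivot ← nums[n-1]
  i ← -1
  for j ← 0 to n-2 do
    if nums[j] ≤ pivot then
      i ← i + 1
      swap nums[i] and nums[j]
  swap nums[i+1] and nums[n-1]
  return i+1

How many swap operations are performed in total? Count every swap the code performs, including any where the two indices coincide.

4

pivot = nums[6] = 6; i = -1
j=0: nums[0]=11 > 6 → no swap
j=1: nums[1]=5 ≤ 6 → i=0, swap nums[0],nums[1] → [5,11,1,10,4,8,6]
j=2: nums[2]=1 ≤ 6 → i=1, swap nums[1],nums[2] → [5,1,11,10,4,8,6]
j=3: nums[3]=10 > 6 → no swap
j=4: nums[4]=4 ≤ 6 → i=2, swap nums[2],nums[4] → [5,1,4,10,11,8,6]
j=5: nums[5]=8 > 6 → no swap
final swap nums[3],nums[6] → [5,1,4,6,11,8,10]; return 3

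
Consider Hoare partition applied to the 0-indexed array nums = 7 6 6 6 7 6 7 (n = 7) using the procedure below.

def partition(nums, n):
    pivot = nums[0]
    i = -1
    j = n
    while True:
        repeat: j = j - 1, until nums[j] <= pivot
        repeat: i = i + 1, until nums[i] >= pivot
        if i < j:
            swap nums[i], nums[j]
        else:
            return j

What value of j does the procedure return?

pivot=7
j stops at 6 (7), i stops at 0 (7); swap ⇒ 7 6 6 6 7 6 7
j stops at 5 (6), i stops at 4 (7); swap ⇒ 7 6 6 6 6 7 7
j stops at 4, i stops at 5; i≥j ⇒ return 4. nums=7 6 6 6 6 7 7

4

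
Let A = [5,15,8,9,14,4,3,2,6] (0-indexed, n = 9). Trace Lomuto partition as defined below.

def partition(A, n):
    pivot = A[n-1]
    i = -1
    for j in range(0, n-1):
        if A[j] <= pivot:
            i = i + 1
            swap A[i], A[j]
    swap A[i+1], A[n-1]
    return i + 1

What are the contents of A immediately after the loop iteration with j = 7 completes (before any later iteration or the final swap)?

pivot = A[8] = 6; i = -1
j=0: A[0]=5 ≤ 6 → i=0, swap A[0],A[0] (no change) → [5,15,8,9,14,4,3,2,6]
j=1: A[1]=15 > 6 → no swap
j=2: A[2]=8 > 6 → no swap
j=3: A[3]=9 > 6 → no swap
j=4: A[4]=14 > 6 → no swap
j=5: A[5]=4 ≤ 6 → i=1, swap A[1],A[5] → [5,4,8,9,14,15,3,2,6]
j=6: A[6]=3 ≤ 6 → i=2, swap A[2],A[6] → [5,4,3,9,14,15,8,2,6]
j=7: A[7]=2 ≤ 6 → i=3, swap A[3],A[7] → [5,4,3,2,14,15,8,9,6]
(after j=7) A = [5,4,3,2,14,15,8,9,6]

[5,4,3,2,14,15,8,9,6]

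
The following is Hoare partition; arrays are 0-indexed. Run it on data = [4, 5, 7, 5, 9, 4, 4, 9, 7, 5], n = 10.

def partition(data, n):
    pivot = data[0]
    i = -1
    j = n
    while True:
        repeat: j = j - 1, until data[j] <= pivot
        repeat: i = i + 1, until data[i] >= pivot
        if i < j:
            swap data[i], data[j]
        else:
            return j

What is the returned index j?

pivot=4
j stops at 6 (4), i stops at 0 (4); swap ⇒ [4, 5, 7, 5, 9, 4, 4, 9, 7, 5]
j stops at 5 (4), i stops at 1 (5); swap ⇒ [4, 4, 7, 5, 9, 5, 4, 9, 7, 5]
j stops at 1, i stops at 2; i≥j ⇒ return 1. data=[4, 4, 7, 5, 9, 5, 4, 9, 7, 5]

1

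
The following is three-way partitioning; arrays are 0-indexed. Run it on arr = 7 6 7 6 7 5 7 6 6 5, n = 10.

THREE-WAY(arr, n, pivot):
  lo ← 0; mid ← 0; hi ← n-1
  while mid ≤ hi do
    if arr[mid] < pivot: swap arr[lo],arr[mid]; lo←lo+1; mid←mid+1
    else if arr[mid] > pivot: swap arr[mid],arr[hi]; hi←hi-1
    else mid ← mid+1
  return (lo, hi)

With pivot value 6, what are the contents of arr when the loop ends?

5 5 6 6 6 6 7 7 7 7

pivot = 6; lo=0, mid=0, hi=9
arr[mid]=7>6: swap arr[0],arr[9]; hi=8 → 5 6 7 6 7 5 7 6 6 7
arr[mid]=5<6: swap arr[0],arr[0]; lo=1,mid=1 → 5 6 7 6 7 5 7 6 6 7
arr[mid]=6=6: mid=2
arr[mid]=7>6: swap arr[2],arr[8]; hi=7 → 5 6 6 6 7 5 7 6 7 7
arr[mid]=6=6: mid=3
arr[mid]=6=6: mid=4
arr[mid]=7>6: swap arr[4],arr[7]; hi=6 → 5 6 6 6 6 5 7 7 7 7
arr[mid]=6=6: mid=5
arr[mid]=5<6: swap arr[1],arr[5]; lo=2,mid=6 → 5 5 6 6 6 6 7 7 7 7
arr[mid]=7>6: swap arr[6],arr[6]; hi=5 → 5 5 6 6 6 6 7 7 7 7
end: lo=2, hi=5; arr = 5 5 6 6 6 6 7 7 7 7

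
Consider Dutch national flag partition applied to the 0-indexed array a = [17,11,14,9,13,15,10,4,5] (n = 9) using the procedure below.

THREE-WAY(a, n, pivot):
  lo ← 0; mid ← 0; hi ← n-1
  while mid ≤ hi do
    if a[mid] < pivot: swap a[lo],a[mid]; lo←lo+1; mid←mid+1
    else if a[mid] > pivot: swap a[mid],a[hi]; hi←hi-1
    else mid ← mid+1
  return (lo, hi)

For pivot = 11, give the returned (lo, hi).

(4, 4)

pivot = 11; lo=0, mid=0, hi=8
a[mid]=17>11: swap a[0],a[8]; hi=7 → [5,11,14,9,13,15,10,4,17]
a[mid]=5<11: swap a[0],a[0]; lo=1,mid=1 → [5,11,14,9,13,15,10,4,17]
a[mid]=11=11: mid=2
a[mid]=14>11: swap a[2],a[7]; hi=6 → [5,11,4,9,13,15,10,14,17]
a[mid]=4<11: swap a[1],a[2]; lo=2,mid=3 → [5,4,11,9,13,15,10,14,17]
a[mid]=9<11: swap a[2],a[3]; lo=3,mid=4 → [5,4,9,11,13,15,10,14,17]
a[mid]=13>11: swap a[4],a[6]; hi=5 → [5,4,9,11,10,15,13,14,17]
a[mid]=10<11: swap a[3],a[4]; lo=4,mid=5 → [5,4,9,10,11,15,13,14,17]
a[mid]=15>11: swap a[5],a[5]; hi=4 → [5,4,9,10,11,15,13,14,17]
end: lo=4, hi=4; a = [5,4,9,10,11,15,13,14,17]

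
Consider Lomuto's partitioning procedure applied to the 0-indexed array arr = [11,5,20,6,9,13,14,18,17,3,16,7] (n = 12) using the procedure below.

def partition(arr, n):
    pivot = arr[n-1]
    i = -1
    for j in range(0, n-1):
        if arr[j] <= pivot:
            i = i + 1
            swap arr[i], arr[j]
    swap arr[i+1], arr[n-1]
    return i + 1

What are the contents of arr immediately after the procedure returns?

[5,6,3,7,9,13,14,18,17,20,16,11]

pivot = arr[11] = 7; i = -1
j=0: arr[0]=11 > 7 → no swap
j=1: arr[1]=5 ≤ 7 → i=0, swap arr[0],arr[1] → [5,11,20,6,9,13,14,18,17,3,16,7]
j=2: arr[2]=20 > 7 → no swap
j=3: arr[3]=6 ≤ 7 → i=1, swap arr[1],arr[3] → [5,6,20,11,9,13,14,18,17,3,16,7]
j=4: arr[4]=9 > 7 → no swap
j=5: arr[5]=13 > 7 → no swap
j=6: arr[6]=14 > 7 → no swap
j=7: arr[7]=18 > 7 → no swap
j=8: arr[8]=17 > 7 → no swap
j=9: arr[9]=3 ≤ 7 → i=2, swap arr[2],arr[9] → [5,6,3,11,9,13,14,18,17,20,16,7]
j=10: arr[10]=16 > 7 → no swap
final swap arr[3],arr[11] → [5,6,3,7,9,13,14,18,17,20,16,11]; return 3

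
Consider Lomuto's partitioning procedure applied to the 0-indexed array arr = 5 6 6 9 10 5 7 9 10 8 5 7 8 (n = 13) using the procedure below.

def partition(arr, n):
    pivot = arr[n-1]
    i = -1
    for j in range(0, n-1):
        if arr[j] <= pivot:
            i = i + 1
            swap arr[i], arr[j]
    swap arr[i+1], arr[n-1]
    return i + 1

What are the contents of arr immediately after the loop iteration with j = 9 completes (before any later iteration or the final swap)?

pivot=8, i=-1
j=0: 5≤8, i=0, swap(0,0) ⇒ 5 6 6 9 10 5 7 9 10 8 5 7 8
j=1: 6≤8, i=1, swap(1,1) ⇒ 5 6 6 9 10 5 7 9 10 8 5 7 8
j=2: 6≤8, i=2, swap(2,2) ⇒ 5 6 6 9 10 5 7 9 10 8 5 7 8
j=3: 9>8, skip
j=4: 10>8, skip
j=5: 5≤8, i=3, swap(3,5) ⇒ 5 6 6 5 10 9 7 9 10 8 5 7 8
j=6: 7≤8, i=4, swap(4,6) ⇒ 5 6 6 5 7 9 10 9 10 8 5 7 8
j=7: 9>8, skip
j=8: 10>8, skip
j=9: 8≤8, i=5, swap(5,9) ⇒ 5 6 6 5 7 8 10 9 10 9 5 7 8
(after j=9) arr = 5 6 6 5 7 8 10 9 10 9 5 7 8

5 6 6 5 7 8 10 9 10 9 5 7 8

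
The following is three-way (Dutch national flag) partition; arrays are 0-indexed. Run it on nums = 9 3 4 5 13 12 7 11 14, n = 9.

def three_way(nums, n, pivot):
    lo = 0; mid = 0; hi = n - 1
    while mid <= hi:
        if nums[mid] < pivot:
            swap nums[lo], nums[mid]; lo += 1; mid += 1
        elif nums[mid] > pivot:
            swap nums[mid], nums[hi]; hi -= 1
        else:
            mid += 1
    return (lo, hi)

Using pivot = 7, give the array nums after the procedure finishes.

3 4 5 7 12 13 11 14 9

pivot = 7; lo=0, mid=0, hi=8
nums[mid]=9>7: swap nums[0],nums[8]; hi=7 → 14 3 4 5 13 12 7 11 9
nums[mid]=14>7: swap nums[0],nums[7]; hi=6 → 11 3 4 5 13 12 7 14 9
nums[mid]=11>7: swap nums[0],nums[6]; hi=5 → 7 3 4 5 13 12 11 14 9
nums[mid]=7=7: mid=1
nums[mid]=3<7: swap nums[0],nums[1]; lo=1,mid=2 → 3 7 4 5 13 12 11 14 9
nums[mid]=4<7: swap nums[1],nums[2]; lo=2,mid=3 → 3 4 7 5 13 12 11 14 9
nums[mid]=5<7: swap nums[2],nums[3]; lo=3,mid=4 → 3 4 5 7 13 12 11 14 9
nums[mid]=13>7: swap nums[4],nums[5]; hi=4 → 3 4 5 7 12 13 11 14 9
nums[mid]=12>7: swap nums[4],nums[4]; hi=3 → 3 4 5 7 12 13 11 14 9
end: lo=3, hi=3; nums = 3 4 5 7 12 13 11 14 9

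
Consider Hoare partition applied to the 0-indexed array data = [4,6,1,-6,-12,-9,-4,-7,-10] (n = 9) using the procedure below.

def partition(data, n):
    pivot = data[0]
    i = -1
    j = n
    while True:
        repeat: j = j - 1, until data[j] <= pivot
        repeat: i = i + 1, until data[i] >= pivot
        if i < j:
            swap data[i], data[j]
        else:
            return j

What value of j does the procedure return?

pivot = data[0] = 4; i = -1, j = 9
j→8 (data[8]=-10≤4), i→0 (data[0]=4≥4); i<j, swap → [-10,6,1,-6,-12,-9,-4,-7,4]
j→7 (data[7]=-7≤4), i→1 (data[1]=6≥4); i<j, swap → [-10,-7,1,-6,-12,-9,-4,6,4]
j→6, i→7; i≥j, return j=6. data = [-10,-7,1,-6,-12,-9,-4,6,4]

6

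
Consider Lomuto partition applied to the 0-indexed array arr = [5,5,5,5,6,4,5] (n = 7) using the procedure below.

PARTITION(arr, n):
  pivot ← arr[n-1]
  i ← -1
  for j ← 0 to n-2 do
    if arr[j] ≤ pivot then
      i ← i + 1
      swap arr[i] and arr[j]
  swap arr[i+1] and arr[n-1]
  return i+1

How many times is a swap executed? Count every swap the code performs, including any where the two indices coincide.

6

pivot = arr[6] = 5; i = -1
j=0: arr[0]=5 ≤ 5 → i=0, swap arr[0],arr[0] (no change) → [5,5,5,5,6,4,5]
j=1: arr[1]=5 ≤ 5 → i=1, swap arr[1],arr[1] (no change) → [5,5,5,5,6,4,5]
j=2: arr[2]=5 ≤ 5 → i=2, swap arr[2],arr[2] (no change) → [5,5,5,5,6,4,5]
j=3: arr[3]=5 ≤ 5 → i=3, swap arr[3],arr[3] (no change) → [5,5,5,5,6,4,5]
j=4: arr[4]=6 > 5 → no swap
j=5: arr[5]=4 ≤ 5 → i=4, swap arr[4],arr[5] → [5,5,5,5,4,6,5]
final swap arr[5],arr[6] → [5,5,5,5,4,5,6]; return 5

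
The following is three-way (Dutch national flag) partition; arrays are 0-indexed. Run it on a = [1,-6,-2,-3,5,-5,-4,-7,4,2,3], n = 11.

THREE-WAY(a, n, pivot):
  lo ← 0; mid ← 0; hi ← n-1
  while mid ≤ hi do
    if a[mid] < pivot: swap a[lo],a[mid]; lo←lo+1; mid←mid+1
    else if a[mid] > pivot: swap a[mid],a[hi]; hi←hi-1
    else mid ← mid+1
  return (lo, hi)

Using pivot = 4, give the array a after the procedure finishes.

[1,-6,-2,-3,3,-5,-4,-7,2,4,5]

lo=0 mid=0 hi=10
1<4: swap(0,0), lo=1 mid=1 ⇒ [1,-6,-2,-3,5,-5,-4,-7,4,2,3]
-6<4: swap(1,1), lo=2 mid=2 ⇒ [1,-6,-2,-3,5,-5,-4,-7,4,2,3]
-2<4: swap(2,2), lo=3 mid=3 ⇒ [1,-6,-2,-3,5,-5,-4,-7,4,2,3]
-3<4: swap(3,3), lo=4 mid=4 ⇒ [1,-6,-2,-3,5,-5,-4,-7,4,2,3]
5>4: swap(4,10), hi=9 ⇒ [1,-6,-2,-3,3,-5,-4,-7,4,2,5]
3<4: swap(4,4), lo=5 mid=5 ⇒ [1,-6,-2,-3,3,-5,-4,-7,4,2,5]
-5<4: swap(5,5), lo=6 mid=6 ⇒ [1,-6,-2,-3,3,-5,-4,-7,4,2,5]
-4<4: swap(6,6), lo=7 mid=7 ⇒ [1,-6,-2,-3,3,-5,-4,-7,4,2,5]
-7<4: swap(7,7), lo=8 mid=8 ⇒ [1,-6,-2,-3,3,-5,-4,-7,4,2,5]
4=4: mid=9
2<4: swap(8,9), lo=9 mid=10 ⇒ [1,-6,-2,-3,3,-5,-4,-7,2,4,5]
done. lo=9 hi=9; a=[1,-6,-2,-3,3,-5,-4,-7,2,4,5]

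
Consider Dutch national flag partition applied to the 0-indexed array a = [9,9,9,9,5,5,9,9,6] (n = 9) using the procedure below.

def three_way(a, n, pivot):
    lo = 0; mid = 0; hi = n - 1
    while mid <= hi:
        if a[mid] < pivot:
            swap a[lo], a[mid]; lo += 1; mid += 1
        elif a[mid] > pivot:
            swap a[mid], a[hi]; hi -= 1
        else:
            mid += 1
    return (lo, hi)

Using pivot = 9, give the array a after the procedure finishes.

lo=0 mid=0 hi=8
9=9: mid=1
9=9: mid=2
9=9: mid=3
9=9: mid=4
5<9: swap(0,4), lo=1 mid=5 ⇒ [5,9,9,9,9,5,9,9,6]
5<9: swap(1,5), lo=2 mid=6 ⇒ [5,5,9,9,9,9,9,9,6]
9=9: mid=7
9=9: mid=8
6<9: swap(2,8), lo=3 mid=9 ⇒ [5,5,6,9,9,9,9,9,9]
done. lo=3 hi=8; a=[5,5,6,9,9,9,9,9,9]

[5,5,6,9,9,9,9,9,9]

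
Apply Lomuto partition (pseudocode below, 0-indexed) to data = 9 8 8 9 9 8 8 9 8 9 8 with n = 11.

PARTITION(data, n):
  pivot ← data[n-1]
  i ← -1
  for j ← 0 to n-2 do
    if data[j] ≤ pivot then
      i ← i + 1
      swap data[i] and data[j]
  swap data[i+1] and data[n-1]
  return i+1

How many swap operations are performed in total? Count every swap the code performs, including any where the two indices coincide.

pivot=8, i=-1
j=0: 9>8, skip
j=1: 8≤8, i=0, swap(0,1) ⇒ 8 9 8 9 9 8 8 9 8 9 8
j=2: 8≤8, i=1, swap(1,2) ⇒ 8 8 9 9 9 8 8 9 8 9 8
j=3: 9>8, skip
j=4: 9>8, skip
j=5: 8≤8, i=2, swap(2,5) ⇒ 8 8 8 9 9 9 8 9 8 9 8
j=6: 8≤8, i=3, swap(3,6) ⇒ 8 8 8 8 9 9 9 9 8 9 8
j=7: 9>8, skip
j=8: 8≤8, i=4, swap(4,8) ⇒ 8 8 8 8 8 9 9 9 9 9 8
j=9: 9>8, skip
swap(5,10) ⇒ 8 8 8 8 8 8 9 9 9 9 9; return 5

6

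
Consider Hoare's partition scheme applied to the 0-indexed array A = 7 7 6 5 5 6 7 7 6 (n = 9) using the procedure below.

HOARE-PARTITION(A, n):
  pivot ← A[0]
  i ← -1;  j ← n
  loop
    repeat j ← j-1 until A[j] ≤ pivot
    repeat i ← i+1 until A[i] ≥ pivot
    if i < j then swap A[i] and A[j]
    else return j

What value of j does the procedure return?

6

pivot = A[0] = 7; i = -1, j = 9
j→8 (A[8]=6≤7), i→0 (A[0]=7≥7); i<j, swap → 6 7 6 5 5 6 7 7 7
j→7 (A[7]=7≤7), i→1 (A[1]=7≥7); i<j, swap → 6 7 6 5 5 6 7 7 7
j→6, i→6; i≥j, return j=6. A = 6 7 6 5 5 6 7 7 7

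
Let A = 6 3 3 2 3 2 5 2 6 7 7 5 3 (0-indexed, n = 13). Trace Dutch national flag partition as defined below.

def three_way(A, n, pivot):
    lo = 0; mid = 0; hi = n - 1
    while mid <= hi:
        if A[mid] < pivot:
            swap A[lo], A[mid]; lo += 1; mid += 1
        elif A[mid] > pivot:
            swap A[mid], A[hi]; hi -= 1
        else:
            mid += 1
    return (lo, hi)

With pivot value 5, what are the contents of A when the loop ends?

pivot = 5; lo=0, mid=0, hi=12
A[mid]=6>5: swap A[0],A[12]; hi=11 → 3 3 3 2 3 2 5 2 6 7 7 5 6
A[mid]=3<5: swap A[0],A[0]; lo=1,mid=1 → 3 3 3 2 3 2 5 2 6 7 7 5 6
A[mid]=3<5: swap A[1],A[1]; lo=2,mid=2 → 3 3 3 2 3 2 5 2 6 7 7 5 6
A[mid]=3<5: swap A[2],A[2]; lo=3,mid=3 → 3 3 3 2 3 2 5 2 6 7 7 5 6
A[mid]=2<5: swap A[3],A[3]; lo=4,mid=4 → 3 3 3 2 3 2 5 2 6 7 7 5 6
A[mid]=3<5: swap A[4],A[4]; lo=5,mid=5 → 3 3 3 2 3 2 5 2 6 7 7 5 6
A[mid]=2<5: swap A[5],A[5]; lo=6,mid=6 → 3 3 3 2 3 2 5 2 6 7 7 5 6
A[mid]=5=5: mid=7
A[mid]=2<5: swap A[6],A[7]; lo=7,mid=8 → 3 3 3 2 3 2 2 5 6 7 7 5 6
A[mid]=6>5: swap A[8],A[11]; hi=10 → 3 3 3 2 3 2 2 5 5 7 7 6 6
A[mid]=5=5: mid=9
A[mid]=7>5: swap A[9],A[10]; hi=9 → 3 3 3 2 3 2 2 5 5 7 7 6 6
A[mid]=7>5: swap A[9],A[9]; hi=8 → 3 3 3 2 3 2 2 5 5 7 7 6 6
end: lo=7, hi=8; A = 3 3 3 2 3 2 2 5 5 7 7 6 6

3 3 3 2 3 2 2 5 5 7 7 6 6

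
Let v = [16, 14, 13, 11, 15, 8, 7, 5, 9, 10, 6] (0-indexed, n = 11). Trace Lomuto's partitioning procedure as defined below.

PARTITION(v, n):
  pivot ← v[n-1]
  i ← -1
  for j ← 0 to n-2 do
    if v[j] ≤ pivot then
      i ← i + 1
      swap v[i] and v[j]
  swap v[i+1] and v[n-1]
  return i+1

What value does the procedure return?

1

pivot = v[10] = 6; i = -1
j=0: v[0]=16 > 6 → no swap
j=1: v[1]=14 > 6 → no swap
j=2: v[2]=13 > 6 → no swap
j=3: v[3]=11 > 6 → no swap
j=4: v[4]=15 > 6 → no swap
j=5: v[5]=8 > 6 → no swap
j=6: v[6]=7 > 6 → no swap
j=7: v[7]=5 ≤ 6 → i=0, swap v[0],v[7] → [5, 14, 13, 11, 15, 8, 7, 16, 9, 10, 6]
j=8: v[8]=9 > 6 → no swap
j=9: v[9]=10 > 6 → no swap
final swap v[1],v[10] → [5, 6, 13, 11, 15, 8, 7, 16, 9, 10, 14]; return 1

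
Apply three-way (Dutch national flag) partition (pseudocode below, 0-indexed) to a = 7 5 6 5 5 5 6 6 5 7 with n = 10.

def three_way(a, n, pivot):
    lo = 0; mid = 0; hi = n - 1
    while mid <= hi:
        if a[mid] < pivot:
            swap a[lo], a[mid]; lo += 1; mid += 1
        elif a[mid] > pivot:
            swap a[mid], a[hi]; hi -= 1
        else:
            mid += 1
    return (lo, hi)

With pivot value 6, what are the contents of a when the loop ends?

5 5 5 5 5 6 6 6 7 7

lo=0 mid=0 hi=9
7>6: swap(0,9), hi=8 ⇒ 7 5 6 5 5 5 6 6 5 7
7>6: swap(0,8), hi=7 ⇒ 5 5 6 5 5 5 6 6 7 7
5<6: swap(0,0), lo=1 mid=1 ⇒ 5 5 6 5 5 5 6 6 7 7
5<6: swap(1,1), lo=2 mid=2 ⇒ 5 5 6 5 5 5 6 6 7 7
6=6: mid=3
5<6: swap(2,3), lo=3 mid=4 ⇒ 5 5 5 6 5 5 6 6 7 7
5<6: swap(3,4), lo=4 mid=5 ⇒ 5 5 5 5 6 5 6 6 7 7
5<6: swap(4,5), lo=5 mid=6 ⇒ 5 5 5 5 5 6 6 6 7 7
6=6: mid=7
6=6: mid=8
done. lo=5 hi=7; a=5 5 5 5 5 6 6 6 7 7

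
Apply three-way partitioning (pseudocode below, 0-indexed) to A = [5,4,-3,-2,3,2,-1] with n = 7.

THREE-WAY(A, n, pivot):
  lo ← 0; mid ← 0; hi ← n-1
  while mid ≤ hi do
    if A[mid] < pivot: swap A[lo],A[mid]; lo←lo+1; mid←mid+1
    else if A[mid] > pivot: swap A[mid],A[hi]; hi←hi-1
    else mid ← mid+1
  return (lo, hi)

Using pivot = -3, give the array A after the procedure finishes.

[-3,4,-2,3,2,-1,5]

lo=0 mid=0 hi=6
5>-3: swap(0,6), hi=5 ⇒ [-1,4,-3,-2,3,2,5]
-1>-3: swap(0,5), hi=4 ⇒ [2,4,-3,-2,3,-1,5]
2>-3: swap(0,4), hi=3 ⇒ [3,4,-3,-2,2,-1,5]
3>-3: swap(0,3), hi=2 ⇒ [-2,4,-3,3,2,-1,5]
-2>-3: swap(0,2), hi=1 ⇒ [-3,4,-2,3,2,-1,5]
-3=-3: mid=1
4>-3: swap(1,1), hi=0 ⇒ [-3,4,-2,3,2,-1,5]
done. lo=0 hi=0; A=[-3,4,-2,3,2,-1,5]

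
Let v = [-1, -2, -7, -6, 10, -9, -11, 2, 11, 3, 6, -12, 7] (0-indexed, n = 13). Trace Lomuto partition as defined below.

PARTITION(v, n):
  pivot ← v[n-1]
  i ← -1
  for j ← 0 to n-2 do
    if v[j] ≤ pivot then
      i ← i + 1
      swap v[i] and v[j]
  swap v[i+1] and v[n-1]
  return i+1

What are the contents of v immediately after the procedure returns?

pivot = v[12] = 7; i = -1
j=0: v[0]=-1 ≤ 7 → i=0, swap v[0],v[0] (no change) → [-1, -2, -7, -6, 10, -9, -11, 2, 11, 3, 6, -12, 7]
j=1: v[1]=-2 ≤ 7 → i=1, swap v[1],v[1] (no change) → [-1, -2, -7, -6, 10, -9, -11, 2, 11, 3, 6, -12, 7]
j=2: v[2]=-7 ≤ 7 → i=2, swap v[2],v[2] (no change) → [-1, -2, -7, -6, 10, -9, -11, 2, 11, 3, 6, -12, 7]
j=3: v[3]=-6 ≤ 7 → i=3, swap v[3],v[3] (no change) → [-1, -2, -7, -6, 10, -9, -11, 2, 11, 3, 6, -12, 7]
j=4: v[4]=10 > 7 → no swap
j=5: v[5]=-9 ≤ 7 → i=4, swap v[4],v[5] → [-1, -2, -7, -6, -9, 10, -11, 2, 11, 3, 6, -12, 7]
j=6: v[6]=-11 ≤ 7 → i=5, swap v[5],v[6] → [-1, -2, -7, -6, -9, -11, 10, 2, 11, 3, 6, -12, 7]
j=7: v[7]=2 ≤ 7 → i=6, swap v[6],v[7] → [-1, -2, -7, -6, -9, -11, 2, 10, 11, 3, 6, -12, 7]
j=8: v[8]=11 > 7 → no swap
j=9: v[9]=3 ≤ 7 → i=7, swap v[7],v[9] → [-1, -2, -7, -6, -9, -11, 2, 3, 11, 10, 6, -12, 7]
j=10: v[10]=6 ≤ 7 → i=8, swap v[8],v[10] → [-1, -2, -7, -6, -9, -11, 2, 3, 6, 10, 11, -12, 7]
j=11: v[11]=-12 ≤ 7 → i=9, swap v[9],v[11] → [-1, -2, -7, -6, -9, -11, 2, 3, 6, -12, 11, 10, 7]
final swap v[10],v[12] → [-1, -2, -7, -6, -9, -11, 2, 3, 6, -12, 7, 10, 11]; return 10

[-1, -2, -7, -6, -9, -11, 2, 3, 6, -12, 7, 10, 11]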